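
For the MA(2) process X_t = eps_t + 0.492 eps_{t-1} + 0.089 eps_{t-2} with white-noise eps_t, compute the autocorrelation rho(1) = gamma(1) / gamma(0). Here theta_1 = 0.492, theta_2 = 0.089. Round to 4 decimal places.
\rho(1) = 0.4286

For an MA(q) process with theta_0 = 1, the autocovariance is
  gamma(k) = sigma^2 * sum_{i=0..q-k} theta_i * theta_{i+k},
and rho(k) = gamma(k) / gamma(0). Sigma^2 cancels.
  numerator   = (1)*(0.492) + (0.492)*(0.089) = 0.535788.
  denominator = (1)^2 + (0.492)^2 + (0.089)^2 = 1.249985.
  rho(1) = 0.535788 / 1.249985 = 0.4286.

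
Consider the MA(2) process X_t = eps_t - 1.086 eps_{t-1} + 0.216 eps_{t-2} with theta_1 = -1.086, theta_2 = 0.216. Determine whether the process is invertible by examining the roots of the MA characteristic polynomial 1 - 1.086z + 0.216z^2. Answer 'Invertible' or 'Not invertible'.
\text{Invertible}

The MA(q) characteristic polynomial is P(z) = 1 - 1.086z + 0.216z^2.
Invertibility requires all roots to lie outside the unit circle, i.e. |z| > 1 for every root.
Set 1 + (-1.086) z + (0.216) z^2 = 0, i.e. a z^2 + b z + c = 0 with a = 0.216, b = -1.086, c = 1.
Discriminant D = b^2 - 4ac = (-1.086)^2 - 4*(0.216)*1 = 1.179396 - (0.864) = 0.315396.
D >= 0, so the roots are real: z = (-b +/- sqrt(D)) / (2a) = (1.086 +/- 0.561601) / (0.432).
  z_1 = (1.086 + 0.561601) / (0.432) = 3.8139,   |z_1| = 3.8139.
  z_2 = (1.086 - 0.561601) / (0.432) = 1.2139,   |z_2| = 1.2139.
Moduli of all roots: 3.8139, 1.2139.
All moduli strictly greater than 1? Yes.
Verdict: Invertible.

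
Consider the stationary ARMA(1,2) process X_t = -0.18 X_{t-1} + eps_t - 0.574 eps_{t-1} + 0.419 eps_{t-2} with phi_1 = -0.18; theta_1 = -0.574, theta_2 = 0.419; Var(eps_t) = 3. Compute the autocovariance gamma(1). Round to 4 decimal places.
\gamma(1) = -3.6885

Multiply the model equation by X_{t-k} and take expectations. With theta_0 = psi_0 = 1 and psi_j the MA(infinity) weights, this gives
  gamma(k) - sum_i phi_i gamma(k-i) = c_k,
  c_k = sigma^2 * sum_{j=k..q} theta_j psi_{j-k}   (c_k = 0 for k > q),
using gamma(-m) = gamma(m).
psi-weights needed (psi_j = theta_j + sum_i phi_i psi_{j-i}):
  psi_1 = theta_1 + phi_1 = -0.574 + (-0.18) = -0.754
  psi_2 = theta_2 + phi_1 psi_1 = 0.419 + (-0.18)(-0.754) = 0.55472
Right-hand sides:
  c_0 = sigma^2 (1 + theta_1 psi_1 + theta_2 psi_2) = 3 * (1 + (-0.574)(-0.754) + (0.419)(0.55472)) = 3 * 1.665224 = 4.995671
  c_1 = sigma^2 (theta_1 + theta_2 psi_1) = 3 * (-0.574 + (0.419)(-0.754)) = -2.669778
  c_2 = sigma^2 theta_2 = 3 * (0.419) = 1.257
Equations for k = 0 and k = 1 (AR order 1):
  gamma(0) = phi_1 gamma(1) + c_0
  gamma(1) = phi_1 gamma(0) + c_1
Substituting the second into the first: gamma(0) (1 - phi_1^2) = c_0 + phi_1 c_1, so
  gamma(0) = (c_0 + phi_1 c_1) / (1 - phi_1^2) = (4.995671 + (-0.18)(-2.669778)) / (1 - (-0.18)^2) = 5.476231 / 0.9676 = 5.659602.
  gamma(1) = phi_1 gamma(0) + c_1 = (-0.18)(5.659602) + (-2.669778) = -3.688506.
Therefore gamma(1) = -3.6885 (to 4 decimal places).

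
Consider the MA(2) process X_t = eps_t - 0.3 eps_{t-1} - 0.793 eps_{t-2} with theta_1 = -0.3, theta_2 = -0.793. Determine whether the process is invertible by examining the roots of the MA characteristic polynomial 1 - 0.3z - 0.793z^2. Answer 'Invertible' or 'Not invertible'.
\text{Not invertible}

The MA(q) characteristic polynomial is P(z) = 1 - 0.3z - 0.793z^2.
Invertibility requires all roots to lie outside the unit circle, i.e. |z| > 1 for every root.
Set 1 + (-0.3) z + (-0.793) z^2 = 0, i.e. a z^2 + b z + c = 0 with a = -0.793, b = -0.3, c = 1.
Discriminant D = b^2 - 4ac = (-0.3)^2 - 4*(-0.793)*1 = 0.09 - (-3.172) = 3.262.
D >= 0, so the roots are real: z = (-b +/- sqrt(D)) / (2a) = (0.3 +/- 1.806101) / (-1.586).
  z_1 = (0.3 + 1.806101) / (-1.586) = -1.3279,   |z_1| = 1.3279.
  z_2 = (0.3 - 1.806101) / (-1.586) = 0.9496,   |z_2| = 0.9496.
Moduli of all roots: 1.3279, 0.9496.
All moduli strictly greater than 1? No.
Verdict: Not invertible.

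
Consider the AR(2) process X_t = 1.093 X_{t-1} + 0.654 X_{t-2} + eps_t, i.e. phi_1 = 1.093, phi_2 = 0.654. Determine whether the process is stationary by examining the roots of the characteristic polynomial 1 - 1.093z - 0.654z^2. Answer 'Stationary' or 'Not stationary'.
\text{Not stationary}

The AR(p) characteristic polynomial is P(z) = 1 - 1.093z - 0.654z^2.
Stationarity requires all roots to lie outside the unit circle, i.e. |z| > 1 for every root.
Set 1 + (-1.093) z + (-0.654) z^2 = 0, i.e. a z^2 + b z + c = 0 with a = -0.654, b = -1.093, c = 1.
Discriminant D = b^2 - 4ac = (-1.093)^2 - 4*(-0.654)*1 = 1.194649 - (-2.616) = 3.810649.
D >= 0, so the roots are real: z = (-b +/- sqrt(D)) / (2a) = (1.093 +/- 1.952088) / (-1.308).
  z_1 = (1.093 + 1.952088) / (-1.308) = -2.328,   |z_1| = 2.328.
  z_2 = (1.093 - 1.952088) / (-1.308) = 0.6568,   |z_2| = 0.6568.
Moduli of all roots: 2.3280, 0.6568.
All moduli strictly greater than 1? No.
Verdict: Not stationary.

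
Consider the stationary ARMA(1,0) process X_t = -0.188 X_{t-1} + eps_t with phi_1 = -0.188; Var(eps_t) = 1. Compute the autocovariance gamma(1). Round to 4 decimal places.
\gamma(1) = -0.1949

Multiply the model equation by X_{t-k} and take expectations. With theta_0 = psi_0 = 1 and psi_j the MA(infinity) weights, this gives
  gamma(k) - sum_i phi_i gamma(k-i) = c_k,
  c_k = sigma^2 * sum_{j=k..q} theta_j psi_{j-k}   (c_k = 0 for k > q),
using gamma(-m) = gamma(m).
Pure AR (q = 0): c_0 = sigma^2 = 1, c_k = 0 for k >= 1.
Equations for k = 0 and k = 1 (AR order 1):
  gamma(0) = phi_1 gamma(1) + c_0
  gamma(1) = phi_1 gamma(0) + c_1
Substituting the second into the first: gamma(0) (1 - phi_1^2) = c_0 + phi_1 c_1, so
  gamma(0) = c_0 / (1 - phi_1^2) = 1 / (1 - (-0.188)^2) = 1 / 0.964656 = 1.036639.
  gamma(1) = phi_1 gamma(0) = (-0.188)(1.036639) = -0.194888.
Therefore gamma(1) = -0.1949 (to 4 decimal places).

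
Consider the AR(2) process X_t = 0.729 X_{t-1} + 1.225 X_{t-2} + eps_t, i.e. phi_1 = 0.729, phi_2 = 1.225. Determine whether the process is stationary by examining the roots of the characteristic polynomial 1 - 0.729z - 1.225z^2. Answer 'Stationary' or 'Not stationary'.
\text{Not stationary}

The AR(p) characteristic polynomial is P(z) = 1 - 0.729z - 1.225z^2.
Stationarity requires all roots to lie outside the unit circle, i.e. |z| > 1 for every root.
Set 1 + (-0.729) z + (-1.225) z^2 = 0, i.e. a z^2 + b z + c = 0 with a = -1.225, b = -0.729, c = 1.
Discriminant D = b^2 - 4ac = (-0.729)^2 - 4*(-1.225)*1 = 0.531441 - (-4.9) = 5.431441.
D >= 0, so the roots are real: z = (-b +/- sqrt(D)) / (2a) = (0.729 +/- 2.330545) / (-2.45).
  z_1 = (0.729 + 2.330545) / (-2.45) = -1.2488,   |z_1| = 1.2488.
  z_2 = (0.729 - 2.330545) / (-2.45) = 0.6537,   |z_2| = 0.6537.
Moduli of all roots: 1.2488, 0.6537.
All moduli strictly greater than 1? No.
Verdict: Not stationary.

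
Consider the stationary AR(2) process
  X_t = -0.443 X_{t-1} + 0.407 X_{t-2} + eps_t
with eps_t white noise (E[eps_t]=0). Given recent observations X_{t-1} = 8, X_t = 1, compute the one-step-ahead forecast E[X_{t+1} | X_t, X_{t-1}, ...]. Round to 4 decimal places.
E[X_{t+1} \mid \mathcal F_t] = 2.8130

For an AR(p) model X_t = c + sum_i phi_i X_{t-i} + eps_t, the
one-step-ahead conditional mean is
  E[X_{t+1} | X_t, ...] = c + sum_i phi_i X_{t+1-i}.
Substitute known values:
  E[X_{t+1} | ...] = (-0.443) * (1) + (0.407) * (8)
                   = 2.8130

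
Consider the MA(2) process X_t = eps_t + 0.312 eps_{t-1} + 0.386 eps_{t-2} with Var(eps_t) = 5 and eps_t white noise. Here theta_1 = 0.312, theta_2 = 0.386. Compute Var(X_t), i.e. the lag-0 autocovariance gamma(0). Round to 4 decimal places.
\gamma(0) = 6.2317

For an MA(q) process X_t = eps_t + sum_i theta_i eps_{t-i} with
Var(eps_t) = sigma^2, the variance is
  gamma(0) = sigma^2 * (1 + sum_i theta_i^2).
  sum_i theta_i^2 = (0.312)^2 + (0.386)^2 = 0.097344 + 0.148996 = 0.24634.
  gamma(0) = 5 * (1 + 0.24634) = 5 * 1.24634 = 6.2317.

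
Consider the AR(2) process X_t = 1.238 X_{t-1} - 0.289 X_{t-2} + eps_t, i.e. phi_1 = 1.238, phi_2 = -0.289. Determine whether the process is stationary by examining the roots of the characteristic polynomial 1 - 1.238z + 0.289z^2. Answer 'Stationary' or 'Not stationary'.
\text{Stationary}

The AR(p) characteristic polynomial is P(z) = 1 - 1.238z + 0.289z^2.
Stationarity requires all roots to lie outside the unit circle, i.e. |z| > 1 for every root.
Set 1 + (-1.238) z + (0.289) z^2 = 0, i.e. a z^2 + b z + c = 0 with a = 0.289, b = -1.238, c = 1.
Discriminant D = b^2 - 4ac = (-1.238)^2 - 4*(0.289)*1 = 1.532644 - (1.156) = 0.376644.
D >= 0, so the roots are real: z = (-b +/- sqrt(D)) / (2a) = (1.238 +/- 0.613713) / (0.578).
  z_1 = (1.238 + 0.613713) / (0.578) = 3.2037,   |z_1| = 3.2037.
  z_2 = (1.238 - 0.613713) / (0.578) = 1.0801,   |z_2| = 1.0801.
Moduli of all roots: 3.2037, 1.0801.
All moduli strictly greater than 1? Yes.
Verdict: Stationary.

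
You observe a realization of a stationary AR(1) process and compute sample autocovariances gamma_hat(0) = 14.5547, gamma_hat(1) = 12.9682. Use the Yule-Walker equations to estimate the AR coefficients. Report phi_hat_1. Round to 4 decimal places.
\hat\phi_{1} = 0.8910

The Yule-Walker equations for an AR(p) process read, in matrix form,
  Gamma_p phi = r_p,   with   (Gamma_p)_{ij} = gamma(|i - j|),
                       (r_p)_i = gamma(i),   i,j = 1..p.
Substitute the sample gammas (Toeplitz matrix and right-hand side of size 1):
  Gamma_p = [[14.5547]]
  r_p     = [12.9682]
With p = 1 this is the single equation gamma(0) phi_1 = gamma(1):
  phi_hat_1 = gamma(1) / gamma(0) = 12.9682 / 14.5547 = 0.8910.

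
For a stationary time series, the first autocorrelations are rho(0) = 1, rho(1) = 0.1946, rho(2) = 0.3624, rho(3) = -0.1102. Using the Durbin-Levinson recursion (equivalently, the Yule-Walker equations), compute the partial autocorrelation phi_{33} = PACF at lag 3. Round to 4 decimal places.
\phi_{33} = -0.2610

The PACF at lag k is phi_{kk}, the last component of the solution
to the Yule-Walker system G_k phi = r_k where
  (G_k)_{ij} = rho(|i - j|), (r_k)_i = rho(i), i,j = 1..k.
Equivalently, Durbin-Levinson gives phi_{kk} iteratively:
  phi_{11} = rho(1)
  phi_{kk} = [rho(k) - sum_{j=1..k-1} phi_{k-1,j} rho(k-j)]
            / [1 - sum_{j=1..k-1} phi_{k-1,j} rho(j)],
  phi_{k,j} = phi_{k-1,j} - phi_{kk} phi_{k-1,k-j},  j = 1..k-1.
Step k = 1:
  phi_11 = rho(1) = 0.1946.
Step k = 2:
  phi_22 = [rho(2) - phi_11 rho(1)] / [1 - phi_11 rho(1)] = [0.3624 - (0.1946)(0.1946)] / [1 - (0.1946)(0.1946)]
         = 0.32453084 / 0.96213084 = 0.337304.
  Update: phi_21 = phi_11 - phi_22 phi_11 = 0.1946 - (0.337304)(0.1946) = 0.128961.
Step k = 3:
  phi_33 = [rho(3) - phi_21 rho(2) - phi_22 rho(1)] / [1 - phi_21 rho(1) - phi_22 rho(2)]
    numerator   = -0.1102 - (0.128961)(0.3624) - (0.337304)(0.1946) = -0.22257473
    denominator = 1 - (0.128961)(0.1946) - (0.337304)(0.3624) = 0.8526652
  phi_33 = -0.22257473 / 0.8526652 = -0.261.
Therefore phi_{33} = -0.2610.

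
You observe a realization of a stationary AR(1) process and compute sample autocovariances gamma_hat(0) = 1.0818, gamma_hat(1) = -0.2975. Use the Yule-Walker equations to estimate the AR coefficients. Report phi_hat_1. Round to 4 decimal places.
\hat\phi_{1} = -0.2750

The Yule-Walker equations for an AR(p) process read, in matrix form,
  Gamma_p phi = r_p,   with   (Gamma_p)_{ij} = gamma(|i - j|),
                       (r_p)_i = gamma(i),   i,j = 1..p.
Substitute the sample gammas (Toeplitz matrix and right-hand side of size 1):
  Gamma_p = [[1.0818]]
  r_p     = [-0.2975]
With p = 1 this is the single equation gamma(0) phi_1 = gamma(1):
  phi_hat_1 = gamma(1) / gamma(0) = -0.2975 / 1.0818 = -0.2750.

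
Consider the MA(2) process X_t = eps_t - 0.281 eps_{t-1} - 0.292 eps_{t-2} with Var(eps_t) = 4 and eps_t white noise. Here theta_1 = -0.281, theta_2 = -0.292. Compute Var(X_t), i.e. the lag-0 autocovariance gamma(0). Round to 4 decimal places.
\gamma(0) = 4.6569

For an MA(q) process X_t = eps_t + sum_i theta_i eps_{t-i} with
Var(eps_t) = sigma^2, the variance is
  gamma(0) = sigma^2 * (1 + sum_i theta_i^2).
  sum_i theta_i^2 = (-0.281)^2 + (-0.292)^2 = 0.078961 + 0.085264 = 0.164225.
  gamma(0) = 4 * (1 + 0.164225) = 4 * 1.164225 = 4.6569.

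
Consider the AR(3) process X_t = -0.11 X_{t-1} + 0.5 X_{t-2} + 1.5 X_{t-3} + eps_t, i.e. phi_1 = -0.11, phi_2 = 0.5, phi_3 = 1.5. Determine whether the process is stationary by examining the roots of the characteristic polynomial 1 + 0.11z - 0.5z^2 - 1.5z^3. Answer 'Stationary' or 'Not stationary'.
\text{Not stationary}

The AR(p) characteristic polynomial is P(z) = 1 + 0.11z - 0.5z^2 - 1.5z^3.
Stationarity requires all roots to lie outside the unit circle, i.e. |z| > 1 for every root.
Degree 3: look for a simple real root z0 first, then factor out (1 - z/z0) and solve the remaining quadratic.
Testing z0 = 0.8: P(0.8) = 1 + (0.11)(0.8) + (-0.5)(0.8)^2 + (-1.5)(0.8)^3
  = 1 + (0.088) + (-0.32) + (-0.768) = 0.  So z_0 = 0.8 is a root, |z_0| = 0.8.
Divide out the factor (1 - 1.25 z) = (1 - z/z0) (since 1/z0 = 1.25):
  P(z) = (1 - 1.25 z)(1 + (1.36) z + (1.2) z^2)
  [check: z-coef 1.36 - (1.25) = 0.11; z^2-coef 1.2 - (1.25)(1.36) = -0.5; z^3-coef -(1.25)(1.2) = -1.5.]
Remaining roots from the quadratic factor 1 + (1.36) z + (1.2) z^2:
  Set 1 + (1.36) z + (1.2) z^2 = 0, i.e. a z^2 + b z + c = 0 with a = 1.2, b = 1.36, c = 1.
  Discriminant D = b^2 - 4ac = (1.36)^2 - 4*(1.2)*1 = 1.8496 - (4.8) = -2.9504.
  D < 0, so the roots are the complex-conjugate pair z = (-b +/- i sqrt(-D)) / (2a) = -0.5667 +/- 0.7157i.
  For a conjugate pair |z|^2 = z * conj(z) = (product of roots) = c/a = 1/(1.2) = 0.833333, so |z| = sqrt(0.833333) = 0.9129 for both roots.
Moduli of all roots: 0.8000, 0.9129, 0.9129.
All moduli strictly greater than 1? No.
Verdict: Not stationary.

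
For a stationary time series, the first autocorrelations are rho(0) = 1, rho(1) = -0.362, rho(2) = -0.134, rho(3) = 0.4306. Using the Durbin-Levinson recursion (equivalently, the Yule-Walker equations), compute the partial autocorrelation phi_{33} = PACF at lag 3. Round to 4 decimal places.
\phi_{33} = 0.3259

The PACF at lag k is phi_{kk}, the last component of the solution
to the Yule-Walker system G_k phi = r_k where
  (G_k)_{ij} = rho(|i - j|), (r_k)_i = rho(i), i,j = 1..k.
Equivalently, Durbin-Levinson gives phi_{kk} iteratively:
  phi_{11} = rho(1)
  phi_{kk} = [rho(k) - sum_{j=1..k-1} phi_{k-1,j} rho(k-j)]
            / [1 - sum_{j=1..k-1} phi_{k-1,j} rho(j)],
  phi_{k,j} = phi_{k-1,j} - phi_{kk} phi_{k-1,k-j},  j = 1..k-1.
Step k = 1:
  phi_11 = rho(1) = -0.362.
Step k = 2:
  phi_22 = [rho(2) - phi_11 rho(1)] / [1 - phi_11 rho(1)] = [-0.134 - (-0.362)(-0.362)] / [1 - (-0.362)(-0.362)]
         = -0.265044 / 0.868956 = -0.305014.
  Update: phi_21 = phi_11 - phi_22 phi_11 = -0.362 - (-0.305014)(-0.362) = -0.472415.
Step k = 3:
  phi_33 = [rho(3) - phi_21 rho(2) - phi_22 rho(1)] / [1 - phi_21 rho(1) - phi_22 rho(2)]
    numerator   = 0.4306 - (-0.472415)(-0.134) - (-0.305014)(-0.362) = 0.25688119
    denominator = 1 - (-0.472415)(-0.362) - (-0.305014)(-0.134) = 0.78811379
  phi_33 = 0.25688119 / 0.78811379 = 0.3259.
Therefore phi_{33} = 0.3259.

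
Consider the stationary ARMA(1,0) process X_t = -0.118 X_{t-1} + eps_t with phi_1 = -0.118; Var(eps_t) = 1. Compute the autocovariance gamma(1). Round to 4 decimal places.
\gamma(1) = -0.1197

Multiply the model equation by X_{t-k} and take expectations. With theta_0 = psi_0 = 1 and psi_j the MA(infinity) weights, this gives
  gamma(k) - sum_i phi_i gamma(k-i) = c_k,
  c_k = sigma^2 * sum_{j=k..q} theta_j psi_{j-k}   (c_k = 0 for k > q),
using gamma(-m) = gamma(m).
Pure AR (q = 0): c_0 = sigma^2 = 1, c_k = 0 for k >= 1.
Equations for k = 0 and k = 1 (AR order 1):
  gamma(0) = phi_1 gamma(1) + c_0
  gamma(1) = phi_1 gamma(0) + c_1
Substituting the second into the first: gamma(0) (1 - phi_1^2) = c_0 + phi_1 c_1, so
  gamma(0) = c_0 / (1 - phi_1^2) = 1 / (1 - (-0.118)^2) = 1 / 0.986076 = 1.014121.
  gamma(1) = phi_1 gamma(0) = (-0.118)(1.014121) = -0.119666.
Therefore gamma(1) = -0.1197 (to 4 decimal places).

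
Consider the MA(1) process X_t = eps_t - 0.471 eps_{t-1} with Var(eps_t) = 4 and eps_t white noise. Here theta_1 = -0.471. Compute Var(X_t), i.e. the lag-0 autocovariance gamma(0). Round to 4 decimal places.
\gamma(0) = 4.8874

For an MA(q) process X_t = eps_t + sum_i theta_i eps_{t-i} with
Var(eps_t) = sigma^2, the variance is
  gamma(0) = sigma^2 * (1 + sum_i theta_i^2).
  sum_i theta_i^2 = (-0.471)^2 = 0.221841.
  gamma(0) = 4 * (1 + 0.221841) = 4 * 1.221841 = 4.887364, which rounds to 4.8874.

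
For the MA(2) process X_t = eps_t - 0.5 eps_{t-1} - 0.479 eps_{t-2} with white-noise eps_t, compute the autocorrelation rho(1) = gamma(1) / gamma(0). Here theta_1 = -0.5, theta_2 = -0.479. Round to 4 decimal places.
\rho(1) = -0.1761

For an MA(q) process with theta_0 = 1, the autocovariance is
  gamma(k) = sigma^2 * sum_{i=0..q-k} theta_i * theta_{i+k},
and rho(k) = gamma(k) / gamma(0). Sigma^2 cancels.
  numerator   = (1)*(-0.5) + (-0.5)*(-0.479) = -0.2605.
  denominator = (1)^2 + (-0.5)^2 + (-0.479)^2 = 1.479441.
  rho(1) = -0.2605 / 1.479441 = -0.1761.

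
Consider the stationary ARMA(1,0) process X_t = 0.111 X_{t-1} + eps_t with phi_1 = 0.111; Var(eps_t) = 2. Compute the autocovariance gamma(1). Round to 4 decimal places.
\gamma(1) = 0.2248

Multiply the model equation by X_{t-k} and take expectations. With theta_0 = psi_0 = 1 and psi_j the MA(infinity) weights, this gives
  gamma(k) - sum_i phi_i gamma(k-i) = c_k,
  c_k = sigma^2 * sum_{j=k..q} theta_j psi_{j-k}   (c_k = 0 for k > q),
using gamma(-m) = gamma(m).
Pure AR (q = 0): c_0 = sigma^2 = 2, c_k = 0 for k >= 1.
Equations for k = 0 and k = 1 (AR order 1):
  gamma(0) = phi_1 gamma(1) + c_0
  gamma(1) = phi_1 gamma(0) + c_1
Substituting the second into the first: gamma(0) (1 - phi_1^2) = c_0 + phi_1 c_1, so
  gamma(0) = c_0 / (1 - phi_1^2) = 2 / (1 - (0.111)^2) = 2 / 0.987679 = 2.024949.
  gamma(1) = phi_1 gamma(0) = (0.111)(2.024949) = 0.224769.
Therefore gamma(1) = 0.2248 (to 4 decimal places).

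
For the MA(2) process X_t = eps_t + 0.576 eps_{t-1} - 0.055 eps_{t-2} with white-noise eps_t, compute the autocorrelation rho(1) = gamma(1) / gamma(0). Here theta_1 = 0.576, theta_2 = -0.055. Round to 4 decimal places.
\rho(1) = 0.4078

For an MA(q) process with theta_0 = 1, the autocovariance is
  gamma(k) = sigma^2 * sum_{i=0..q-k} theta_i * theta_{i+k},
and rho(k) = gamma(k) / gamma(0). Sigma^2 cancels.
  numerator   = (1)*(0.576) + (0.576)*(-0.055) = 0.54432.
  denominator = (1)^2 + (0.576)^2 + (-0.055)^2 = 1.334801.
  rho(1) = 0.54432 / 1.334801 = 0.4078.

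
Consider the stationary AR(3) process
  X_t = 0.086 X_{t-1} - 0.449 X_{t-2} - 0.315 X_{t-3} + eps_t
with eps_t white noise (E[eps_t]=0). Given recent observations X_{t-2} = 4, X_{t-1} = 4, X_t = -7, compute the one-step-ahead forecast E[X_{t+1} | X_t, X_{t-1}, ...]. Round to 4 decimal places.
E[X_{t+1} \mid \mathcal F_t] = -3.6580

For an AR(p) model X_t = c + sum_i phi_i X_{t-i} + eps_t, the
one-step-ahead conditional mean is
  E[X_{t+1} | X_t, ...] = c + sum_i phi_i X_{t+1-i}.
Substitute known values:
  E[X_{t+1} | ...] = (0.086) * (-7) + (-0.449) * (4) + (-0.315) * (4)
                   = -3.6580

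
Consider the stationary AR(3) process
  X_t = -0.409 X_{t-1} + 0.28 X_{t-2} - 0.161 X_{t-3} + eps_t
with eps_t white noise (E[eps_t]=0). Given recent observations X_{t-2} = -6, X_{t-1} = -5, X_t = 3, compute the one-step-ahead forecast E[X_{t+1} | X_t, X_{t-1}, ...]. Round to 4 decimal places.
E[X_{t+1} \mid \mathcal F_t] = -1.6610

For an AR(p) model X_t = c + sum_i phi_i X_{t-i} + eps_t, the
one-step-ahead conditional mean is
  E[X_{t+1} | X_t, ...] = c + sum_i phi_i X_{t+1-i}.
Substitute known values:
  E[X_{t+1} | ...] = (-0.409) * (3) + (0.28) * (-5) + (-0.161) * (-6)
                   = -1.6610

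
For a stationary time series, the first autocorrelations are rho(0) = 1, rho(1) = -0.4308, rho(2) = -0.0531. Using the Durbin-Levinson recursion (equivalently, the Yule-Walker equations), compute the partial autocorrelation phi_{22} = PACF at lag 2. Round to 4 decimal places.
\phi_{22} = -0.2931

The PACF at lag k is phi_{kk}, the last component of the solution
to the Yule-Walker system G_k phi = r_k where
  (G_k)_{ij} = rho(|i - j|), (r_k)_i = rho(i), i,j = 1..k.
Equivalently, Durbin-Levinson gives phi_{kk} iteratively:
  phi_{11} = rho(1)
  phi_{kk} = [rho(k) - sum_{j=1..k-1} phi_{k-1,j} rho(k-j)]
            / [1 - sum_{j=1..k-1} phi_{k-1,j} rho(j)],
  phi_{k,j} = phi_{k-1,j} - phi_{kk} phi_{k-1,k-j},  j = 1..k-1.
Step k = 1:
  phi_11 = rho(1) = -0.4308.
Step k = 2:
  phi_22 = [rho(2) - phi_11 rho(1)] / [1 - phi_11 rho(1)] = [-0.0531 - (-0.4308)(-0.4308)] / [1 - (-0.4308)(-0.4308)]
         = -0.23868864 / 0.81441136 = -0.2931.
Therefore phi_{22} = -0.2931.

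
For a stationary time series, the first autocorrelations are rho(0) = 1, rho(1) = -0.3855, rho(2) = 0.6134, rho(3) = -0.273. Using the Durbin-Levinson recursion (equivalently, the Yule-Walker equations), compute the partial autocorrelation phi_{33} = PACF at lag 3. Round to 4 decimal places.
\phi_{33} = 0.0750

The PACF at lag k is phi_{kk}, the last component of the solution
to the Yule-Walker system G_k phi = r_k where
  (G_k)_{ij} = rho(|i - j|), (r_k)_i = rho(i), i,j = 1..k.
Equivalently, Durbin-Levinson gives phi_{kk} iteratively:
  phi_{11} = rho(1)
  phi_{kk} = [rho(k) - sum_{j=1..k-1} phi_{k-1,j} rho(k-j)]
            / [1 - sum_{j=1..k-1} phi_{k-1,j} rho(j)],
  phi_{k,j} = phi_{k-1,j} - phi_{kk} phi_{k-1,k-j},  j = 1..k-1.
Step k = 1:
  phi_11 = rho(1) = -0.3855.
Step k = 2:
  phi_22 = [rho(2) - phi_11 rho(1)] / [1 - phi_11 rho(1)] = [0.6134 - (-0.3855)(-0.3855)] / [1 - (-0.3855)(-0.3855)]
         = 0.46478975 / 0.85138975 = 0.545919.
  Update: phi_21 = phi_11 - phi_22 phi_11 = -0.3855 - (0.545919)(-0.3855) = -0.175048.
Step k = 3:
  phi_33 = [rho(3) - phi_21 rho(2) - phi_22 rho(1)] / [1 - phi_21 rho(1) - phi_22 rho(2)]
    numerator   = -0.273 - (-0.175048)(0.6134) - (0.545919)(-0.3855) = 0.04482634
    denominator = 1 - (-0.175048)(-0.3855) - (0.545919)(0.6134) = 0.59765224
  phi_33 = 0.04482634 / 0.59765224 = 0.075.
Therefore phi_{33} = 0.0750.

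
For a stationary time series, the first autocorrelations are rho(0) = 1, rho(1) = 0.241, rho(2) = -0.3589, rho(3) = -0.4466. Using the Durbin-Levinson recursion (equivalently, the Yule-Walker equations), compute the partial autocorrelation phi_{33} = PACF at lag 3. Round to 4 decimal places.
\phi_{33} = -0.2841

The PACF at lag k is phi_{kk}, the last component of the solution
to the Yule-Walker system G_k phi = r_k where
  (G_k)_{ij} = rho(|i - j|), (r_k)_i = rho(i), i,j = 1..k.
Equivalently, Durbin-Levinson gives phi_{kk} iteratively:
  phi_{11} = rho(1)
  phi_{kk} = [rho(k) - sum_{j=1..k-1} phi_{k-1,j} rho(k-j)]
            / [1 - sum_{j=1..k-1} phi_{k-1,j} rho(j)],
  phi_{k,j} = phi_{k-1,j} - phi_{kk} phi_{k-1,k-j},  j = 1..k-1.
Step k = 1:
  phi_11 = rho(1) = 0.241.
Step k = 2:
  phi_22 = [rho(2) - phi_11 rho(1)] / [1 - phi_11 rho(1)] = [-0.3589 - (0.241)(0.241)] / [1 - (0.241)(0.241)]
         = -0.416981 / 0.941919 = -0.442693.
  Update: phi_21 = phi_11 - phi_22 phi_11 = 0.241 - (-0.442693)(0.241) = 0.347689.
Step k = 3:
  phi_33 = [rho(3) - phi_21 rho(2) - phi_22 rho(1)] / [1 - phi_21 rho(1) - phi_22 rho(2)]
    numerator   = -0.4466 - (0.347689)(-0.3589) - (-0.442693)(0.241) = -0.21512538
    denominator = 1 - (0.347689)(0.241) - (-0.442693)(-0.3589) = 0.75732441
  phi_33 = -0.21512538 / 0.75732441 = -0.2841.
Therefore phi_{33} = -0.2841.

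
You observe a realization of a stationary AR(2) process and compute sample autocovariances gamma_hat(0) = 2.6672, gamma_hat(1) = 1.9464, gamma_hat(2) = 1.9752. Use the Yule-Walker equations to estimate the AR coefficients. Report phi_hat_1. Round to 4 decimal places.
\hat\phi_{1} = 0.4050

The Yule-Walker equations for an AR(p) process read, in matrix form,
  Gamma_p phi = r_p,   with   (Gamma_p)_{ij} = gamma(|i - j|),
                       (r_p)_i = gamma(i),   i,j = 1..p.
Substitute the sample gammas (Toeplitz matrix and right-hand side of size 2):
  Gamma_p = [[2.6672, 1.9464], [1.9464, 2.6672]]
  r_p     = [1.9464, 1.9752]
Written out:
  2.6672 phi_1 + 1.9464 phi_2 = 1.9464
  1.9464 phi_1 + 2.6672 phi_2 = 1.9752
Solve by Cramer's rule:
  det = gamma(0)^2 - gamma(1)^2 = (2.6672)^2 - (1.9464)^2 = 7.11395584 - 3.78847296 = 3.32548288
  phi_hat_1 = [gamma(1) gamma(0) - gamma(1) gamma(2)] / det = [(1.9464)(2.6672) - (1.9464)(1.9752)] / 3.32548288 = 1.3469088 / 3.32548288 = 0.405
  phi_hat_2 = [gamma(0) gamma(2) - gamma(1)^2] / det = [(2.6672)(1.9752) - (1.9464)^2] / 3.32548288 = 1.47978048 / 3.32548288 = 0.445
So phi_hat = [0.4050, 0.4450].
Therefore phi_hat_1 = 0.4050.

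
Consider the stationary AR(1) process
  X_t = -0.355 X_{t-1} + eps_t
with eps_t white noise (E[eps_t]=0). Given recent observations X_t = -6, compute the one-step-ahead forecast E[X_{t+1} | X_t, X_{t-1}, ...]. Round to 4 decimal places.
E[X_{t+1} \mid \mathcal F_t] = 2.1300

For an AR(p) model X_t = c + sum_i phi_i X_{t-i} + eps_t, the
one-step-ahead conditional mean is
  E[X_{t+1} | X_t, ...] = c + sum_i phi_i X_{t+1-i}.
Substitute known values:
  E[X_{t+1} | ...] = (-0.355) * (-6)
                   = 2.1300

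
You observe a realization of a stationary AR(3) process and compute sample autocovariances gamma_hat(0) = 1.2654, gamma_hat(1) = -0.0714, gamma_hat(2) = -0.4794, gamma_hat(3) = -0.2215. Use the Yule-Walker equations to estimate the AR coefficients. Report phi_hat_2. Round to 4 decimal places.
\hat\phi_{2} = -0.4040

The Yule-Walker equations for an AR(p) process read, in matrix form,
  Gamma_p phi = r_p,   with   (Gamma_p)_{ij} = gamma(|i - j|),
                       (r_p)_i = gamma(i),   i,j = 1..p.
Substitute the sample gammas (Toeplitz matrix and right-hand side of size 3):
  Gamma_p = [[1.2654, -0.0714, -0.4794], [-0.0714, 1.2654, -0.0714], [-0.4794, -0.0714, 1.2654]]
  r_p     = [-0.0714, -0.4794, -0.2215]
Written out (R1..R3):
  (R1) 1.2654 phi_1 - 0.0714 phi_2 - 0.4794 phi_3 = -0.0714
  (R2) -0.0714 phi_1 + 1.2654 phi_2 - 0.0714 phi_3 = -0.4794
  (R3) -0.4794 phi_1 - 0.0714 phi_2 + 1.2654 phi_3 = -0.2215
Gaussian elimination:
  R2 <- R2 - (-0.0714/1.2654) R1 = R2 - (-0.056425) R1:  1.261371 phi_2 - 0.09845 phi_3 = -0.483429
  R3 <- R3 - (-0.4794/1.2654) R1 = R3 - (-0.378853) R1:  -0.09845 phi_2 + 1.083778 phi_3 = -0.24855
  R3 <- R3 - (-0.09845/1.261371) R2 = R3 - (-0.07805) R2:  1.076094 phi_3 = -0.286282
Back-substitution:
  phi_hat_3 = -0.286282 / 1.076094 = -0.266038
  phi_hat_2 = (-0.483429 - (-0.09845)(-0.266038)) / 1.261371 = -0.404021
  phi_hat_1 = (-0.0714 - (-0.0714)(-0.404021) - (-0.4794)(-0.266038)) / 1.2654 = -0.180011
So phi_hat = [-0.1800, -0.4040, -0.2660].
Therefore phi_hat_2 = -0.4040.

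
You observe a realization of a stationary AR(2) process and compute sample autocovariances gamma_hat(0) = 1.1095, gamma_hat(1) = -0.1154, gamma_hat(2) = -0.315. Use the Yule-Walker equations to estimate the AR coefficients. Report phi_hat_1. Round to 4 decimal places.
\hat\phi_{1} = -0.1350

The Yule-Walker equations for an AR(p) process read, in matrix form,
  Gamma_p phi = r_p,   with   (Gamma_p)_{ij} = gamma(|i - j|),
                       (r_p)_i = gamma(i),   i,j = 1..p.
Substitute the sample gammas (Toeplitz matrix and right-hand side of size 2):
  Gamma_p = [[1.1095, -0.1154], [-0.1154, 1.1095]]
  r_p     = [-0.1154, -0.315]
Written out:
  1.1095 phi_1 - 0.1154 phi_2 = -0.1154
  -0.1154 phi_1 + 1.1095 phi_2 = -0.315
Solve by Cramer's rule:
  det = gamma(0)^2 - gamma(1)^2 = (1.1095)^2 - (-0.1154)^2 = 1.23099025 - 0.01331716 = 1.21767309
  phi_hat_1 = [gamma(1) gamma(0) - gamma(1) gamma(2)] / det = [(-0.1154)(1.1095) - (-0.1154)(-0.315)] / 1.21767309 = -0.1643873 / 1.21767309 = -0.135
  phi_hat_2 = [gamma(0) gamma(2) - gamma(1)^2] / det = [(1.1095)(-0.315) - (-0.1154)^2] / 1.21767309 = -0.36280966 / 1.21767309 = -0.298
So phi_hat = [-0.1350, -0.2980].
Therefore phi_hat_1 = -0.1350.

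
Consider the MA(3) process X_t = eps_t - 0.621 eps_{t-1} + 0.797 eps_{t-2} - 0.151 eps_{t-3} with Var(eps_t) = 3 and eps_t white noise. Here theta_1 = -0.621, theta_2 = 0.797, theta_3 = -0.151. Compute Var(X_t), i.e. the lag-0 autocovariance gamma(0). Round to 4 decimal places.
\gamma(0) = 6.1310

For an MA(q) process X_t = eps_t + sum_i theta_i eps_{t-i} with
Var(eps_t) = sigma^2, the variance is
  gamma(0) = sigma^2 * (1 + sum_i theta_i^2).
  sum_i theta_i^2 = (-0.621)^2 + (0.797)^2 + (-0.151)^2 = 0.385641 + 0.635209 + 0.022801 = 1.043651.
  gamma(0) = 3 * (1 + 1.043651) = 3 * 2.043651 = 6.130953, which rounds to 6.1310.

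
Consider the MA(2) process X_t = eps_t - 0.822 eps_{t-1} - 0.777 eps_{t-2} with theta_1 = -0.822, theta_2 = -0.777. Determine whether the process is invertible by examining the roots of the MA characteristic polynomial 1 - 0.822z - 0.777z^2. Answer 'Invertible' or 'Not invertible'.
\text{Not invertible}

The MA(q) characteristic polynomial is P(z) = 1 - 0.822z - 0.777z^2.
Invertibility requires all roots to lie outside the unit circle, i.e. |z| > 1 for every root.
Set 1 + (-0.822) z + (-0.777) z^2 = 0, i.e. a z^2 + b z + c = 0 with a = -0.777, b = -0.822, c = 1.
Discriminant D = b^2 - 4ac = (-0.822)^2 - 4*(-0.777)*1 = 0.675684 - (-3.108) = 3.783684.
D >= 0, so the roots are real: z = (-b +/- sqrt(D)) / (2a) = (0.822 +/- 1.945169) / (-1.554).
  z_1 = (0.822 + 1.945169) / (-1.554) = -1.7807,   |z_1| = 1.7807.
  z_2 = (0.822 - 1.945169) / (-1.554) = 0.7228,   |z_2| = 0.7228.
Moduli of all roots: 1.7807, 0.7228.
All moduli strictly greater than 1? No.
Verdict: Not invertible.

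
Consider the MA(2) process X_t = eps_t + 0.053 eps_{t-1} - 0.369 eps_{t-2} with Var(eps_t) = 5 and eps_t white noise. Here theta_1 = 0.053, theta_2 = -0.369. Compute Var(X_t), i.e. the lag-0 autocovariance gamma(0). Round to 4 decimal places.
\gamma(0) = 5.6949

For an MA(q) process X_t = eps_t + sum_i theta_i eps_{t-i} with
Var(eps_t) = sigma^2, the variance is
  gamma(0) = sigma^2 * (1 + sum_i theta_i^2).
  sum_i theta_i^2 = (0.053)^2 + (-0.369)^2 = 0.002809 + 0.136161 = 0.13897.
  gamma(0) = 5 * (1 + 0.13897) = 5 * 1.13897 = 5.69485, which rounds to 5.6949.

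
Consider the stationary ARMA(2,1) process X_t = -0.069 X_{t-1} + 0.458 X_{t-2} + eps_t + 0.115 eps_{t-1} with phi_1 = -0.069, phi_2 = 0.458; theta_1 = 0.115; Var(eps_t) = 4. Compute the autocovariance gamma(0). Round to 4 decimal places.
\gamma(0) = 5.0626

Multiply the model equation by X_{t-k} and take expectations. With theta_0 = psi_0 = 1 and psi_j the MA(infinity) weights, this gives
  gamma(k) - sum_i phi_i gamma(k-i) = c_k,
  c_k = sigma^2 * sum_{j=k..q} theta_j psi_{j-k}   (c_k = 0 for k > q),
using gamma(-m) = gamma(m).
psi-weights needed (psi_j = theta_j + sum_i phi_i psi_{j-i}):
  psi_1 = theta_1 + phi_1 = 0.115 + (-0.069) = 0.046
Right-hand sides:
  c_0 = sigma^2 (1 + theta_1 psi_1) = 4 * (1 + (0.115)(0.046)) = 4 * 1.00529 = 4.02116
  c_1 = sigma^2 theta_1 = 4 * (0.115) = 0.46
  c_2 = 0
Equations for k = 0, 1, 2 (AR order 2, c_2 = 0):
  (E0) gamma(0) = phi_1 gamma(1) + phi_2 gamma(2) + c_0
  (E1) gamma(1) = phi_1 gamma(0) + phi_2 gamma(1) + c_1
  (E2) gamma(2) = phi_1 gamma(1) + phi_2 gamma(0)
From (E1): gamma(1) = A gamma(0) + B with
  A = phi_1 / (1 - phi_2) = -0.069 / 0.542 = -0.127306,   B = c_1 / (1 - phi_2) = 0.46 / 0.542 = 0.848708.
Insert (E2) into (E0): gamma(0) (1 - phi_2^2) = phi_1 (1 + phi_2) gamma(1) + c_0.
  phi_1 (1 + phi_2) = (-0.069)(1.458) = -0.100602,   1 - phi_2^2 = 0.790236.
Replace gamma(1) by A gamma(0) + B and collect gamma(0):
  gamma(0) [0.790236 - (-0.100602)(-0.127306)] = (-0.100602)(0.848708) + 4.02116
  gamma(0) * 0.777429 = 3.935778
  gamma(0) = 3.935778 / 0.777429 = 5.062558.
Therefore gamma(0) = 5.0626 (to 4 decimal places).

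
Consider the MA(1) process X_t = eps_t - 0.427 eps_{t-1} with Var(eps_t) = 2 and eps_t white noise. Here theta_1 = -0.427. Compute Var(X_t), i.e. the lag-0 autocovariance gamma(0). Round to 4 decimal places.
\gamma(0) = 2.3647

For an MA(q) process X_t = eps_t + sum_i theta_i eps_{t-i} with
Var(eps_t) = sigma^2, the variance is
  gamma(0) = sigma^2 * (1 + sum_i theta_i^2).
  sum_i theta_i^2 = (-0.427)^2 = 0.182329.
  gamma(0) = 2 * (1 + 0.182329) = 2 * 1.182329 = 2.364658, which rounds to 2.3647.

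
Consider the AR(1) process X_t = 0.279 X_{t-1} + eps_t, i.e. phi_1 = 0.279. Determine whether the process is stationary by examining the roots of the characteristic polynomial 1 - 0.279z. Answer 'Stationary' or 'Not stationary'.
\text{Stationary}

The AR(p) characteristic polynomial is P(z) = 1 - 0.279z.
Stationarity requires all roots to lie outside the unit circle, i.e. |z| > 1 for every root.
This is linear in z: 1 + (-0.279) z = 0  =>  z = -1/(-0.279) = 3.584229,  |z| = 3.584229.
Moduli of all roots: 3.5842.
All moduli strictly greater than 1? Yes.
Verdict: Stationary.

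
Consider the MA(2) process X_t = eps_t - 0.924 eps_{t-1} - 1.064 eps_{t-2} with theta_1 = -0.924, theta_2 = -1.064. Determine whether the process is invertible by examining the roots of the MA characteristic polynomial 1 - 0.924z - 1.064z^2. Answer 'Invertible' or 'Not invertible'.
\text{Not invertible}

The MA(q) characteristic polynomial is P(z) = 1 - 0.924z - 1.064z^2.
Invertibility requires all roots to lie outside the unit circle, i.e. |z| > 1 for every root.
Set 1 + (-0.924) z + (-1.064) z^2 = 0, i.e. a z^2 + b z + c = 0 with a = -1.064, b = -0.924, c = 1.
Discriminant D = b^2 - 4ac = (-0.924)^2 - 4*(-1.064)*1 = 0.853776 - (-4.256) = 5.109776.
D >= 0, so the roots are real: z = (-b +/- sqrt(D)) / (2a) = (0.924 +/- 2.260481) / (-2.128).
  z_1 = (0.924 + 2.260481) / (-2.128) = -1.4965,   |z_1| = 1.4965.
  z_2 = (0.924 - 2.260481) / (-2.128) = 0.628,   |z_2| = 0.628.
Moduli of all roots: 1.4965, 0.6280.
All moduli strictly greater than 1? No.
Verdict: Not invertible.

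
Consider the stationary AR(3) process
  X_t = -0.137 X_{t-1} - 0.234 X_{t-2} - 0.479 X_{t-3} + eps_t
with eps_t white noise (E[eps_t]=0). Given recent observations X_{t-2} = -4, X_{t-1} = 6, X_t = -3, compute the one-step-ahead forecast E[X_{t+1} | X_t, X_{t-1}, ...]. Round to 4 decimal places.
E[X_{t+1} \mid \mathcal F_t] = 0.9230

For an AR(p) model X_t = c + sum_i phi_i X_{t-i} + eps_t, the
one-step-ahead conditional mean is
  E[X_{t+1} | X_t, ...] = c + sum_i phi_i X_{t+1-i}.
Substitute known values:
  E[X_{t+1} | ...] = (-0.137) * (-3) + (-0.234) * (6) + (-0.479) * (-4)
                   = 0.9230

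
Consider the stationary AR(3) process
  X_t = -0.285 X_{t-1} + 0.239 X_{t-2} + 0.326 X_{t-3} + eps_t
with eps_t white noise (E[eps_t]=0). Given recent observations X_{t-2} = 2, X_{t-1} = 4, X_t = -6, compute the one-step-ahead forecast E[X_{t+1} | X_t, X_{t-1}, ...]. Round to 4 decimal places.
E[X_{t+1} \mid \mathcal F_t] = 3.3180

For an AR(p) model X_t = c + sum_i phi_i X_{t-i} + eps_t, the
one-step-ahead conditional mean is
  E[X_{t+1} | X_t, ...] = c + sum_i phi_i X_{t+1-i}.
Substitute known values:
  E[X_{t+1} | ...] = (-0.285) * (-6) + (0.239) * (4) + (0.326) * (2)
                   = 3.3180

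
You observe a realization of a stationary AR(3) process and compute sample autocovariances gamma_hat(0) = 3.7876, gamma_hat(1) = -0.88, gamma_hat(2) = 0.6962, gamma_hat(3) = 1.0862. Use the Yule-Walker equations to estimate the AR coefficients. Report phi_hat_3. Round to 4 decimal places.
\hat\phi_{3} = 0.3830

The Yule-Walker equations for an AR(p) process read, in matrix form,
  Gamma_p phi = r_p,   with   (Gamma_p)_{ij} = gamma(|i - j|),
                       (r_p)_i = gamma(i),   i,j = 1..p.
Substitute the sample gammas (Toeplitz matrix and right-hand side of size 3):
  Gamma_p = [[3.7876, -0.88, 0.6962], [-0.88, 3.7876, -0.88], [0.6962, -0.88, 3.7876]]
  r_p     = [-0.88, 0.6962, 1.0862]
Written out (R1..R3):
  (R1) 3.7876 phi_1 - 0.88 phi_2 + 0.6962 phi_3 = -0.88
  (R2) -0.88 phi_1 + 3.7876 phi_2 - 0.88 phi_3 = 0.6962
  (R3) 0.6962 phi_1 - 0.88 phi_2 + 3.7876 phi_3 = 1.0862
Gaussian elimination:
  R2 <- R2 - (-0.88/3.7876) R1 = R2 - (-0.232337) R1:  3.583143 phi_2 - 0.718247 phi_3 = 0.491743
  R3 <- R3 - (0.6962/3.7876) R1 = R3 - (0.18381) R1:  -0.718247 phi_2 + 3.659631 phi_3 = 1.247953
  R3 <- R3 - (-0.718247/3.583143) R2 = R3 - (-0.200452) R2:  3.515657 phi_3 = 1.346524
Back-substitution:
  phi_hat_3 = 1.346524 / 3.515657 = 0.383008
  phi_hat_2 = (0.491743 - (-0.718247)(0.383008)) / 3.583143 = 0.214012
  phi_hat_1 = (-0.88 - (-0.88)(0.214012) - (0.6962)(0.383008)) / 3.7876 = -0.253015
So phi_hat = [-0.2530, 0.2140, 0.3830].
Therefore phi_hat_3 = 0.3830.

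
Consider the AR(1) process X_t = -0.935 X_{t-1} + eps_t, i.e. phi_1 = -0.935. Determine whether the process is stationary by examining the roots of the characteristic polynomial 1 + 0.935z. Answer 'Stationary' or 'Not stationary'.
\text{Stationary}

The AR(p) characteristic polynomial is P(z) = 1 + 0.935z.
Stationarity requires all roots to lie outside the unit circle, i.e. |z| > 1 for every root.
This is linear in z: 1 + (0.935) z = 0  =>  z = -1/(0.935) = -1.069519,  |z| = 1.069519.
Moduli of all roots: 1.0695.
All moduli strictly greater than 1? Yes.
Verdict: Stationary.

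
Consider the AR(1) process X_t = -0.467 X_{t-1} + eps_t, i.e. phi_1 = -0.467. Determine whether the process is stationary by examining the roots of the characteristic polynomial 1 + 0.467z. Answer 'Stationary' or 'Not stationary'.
\text{Stationary}

The AR(p) characteristic polynomial is P(z) = 1 + 0.467z.
Stationarity requires all roots to lie outside the unit circle, i.e. |z| > 1 for every root.
This is linear in z: 1 + (0.467) z = 0  =>  z = -1/(0.467) = -2.141328,  |z| = 2.141328.
Moduli of all roots: 2.1413.
All moduli strictly greater than 1? Yes.
Verdict: Stationary.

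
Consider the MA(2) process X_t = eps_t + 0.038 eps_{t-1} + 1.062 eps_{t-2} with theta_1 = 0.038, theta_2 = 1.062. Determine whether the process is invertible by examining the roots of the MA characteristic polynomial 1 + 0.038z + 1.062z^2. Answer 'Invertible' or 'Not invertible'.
\text{Not invertible}

The MA(q) characteristic polynomial is P(z) = 1 + 0.038z + 1.062z^2.
Invertibility requires all roots to lie outside the unit circle, i.e. |z| > 1 for every root.
Set 1 + (0.038) z + (1.062) z^2 = 0, i.e. a z^2 + b z + c = 0 with a = 1.062, b = 0.038, c = 1.
Discriminant D = b^2 - 4ac = (0.038)^2 - 4*(1.062)*1 = 0.001444 - (4.248) = -4.246556.
D < 0, so the roots are the complex-conjugate pair z = (-b +/- i sqrt(-D)) / (2a) = -0.0179 +/- 0.9702i.
For a conjugate pair |z|^2 = z * conj(z) = (product of roots) = c/a = 1/(1.062) = 0.94162, so |z| = sqrt(0.94162) = 0.9704 for both roots.
Moduli of all roots: 0.9704, 0.9704.
All moduli strictly greater than 1? No.
Verdict: Not invertible.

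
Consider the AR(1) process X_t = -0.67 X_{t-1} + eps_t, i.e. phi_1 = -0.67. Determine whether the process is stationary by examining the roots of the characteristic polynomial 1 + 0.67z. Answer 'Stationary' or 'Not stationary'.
\text{Stationary}

The AR(p) characteristic polynomial is P(z) = 1 + 0.67z.
Stationarity requires all roots to lie outside the unit circle, i.e. |z| > 1 for every root.
This is linear in z: 1 + (0.67) z = 0  =>  z = -1/(0.67) = -1.492537,  |z| = 1.492537.
Moduli of all roots: 1.4925.
All moduli strictly greater than 1? Yes.
Verdict: Stationary.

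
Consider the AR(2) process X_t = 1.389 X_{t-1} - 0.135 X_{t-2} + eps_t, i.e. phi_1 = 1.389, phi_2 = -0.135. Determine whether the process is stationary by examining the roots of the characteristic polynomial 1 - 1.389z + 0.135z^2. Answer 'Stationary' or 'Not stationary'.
\text{Not stationary}

The AR(p) characteristic polynomial is P(z) = 1 - 1.389z + 0.135z^2.
Stationarity requires all roots to lie outside the unit circle, i.e. |z| > 1 for every root.
Set 1 + (-1.389) z + (0.135) z^2 = 0, i.e. a z^2 + b z + c = 0 with a = 0.135, b = -1.389, c = 1.
Discriminant D = b^2 - 4ac = (-1.389)^2 - 4*(0.135)*1 = 1.929321 - (0.54) = 1.389321.
D >= 0, so the roots are real: z = (-b +/- sqrt(D)) / (2a) = (1.389 +/- 1.178695) / (0.27).
  z_1 = (1.389 + 1.178695) / (0.27) = 9.51,   |z_1| = 9.51.
  z_2 = (1.389 - 1.178695) / (0.27) = 0.7789,   |z_2| = 0.7789.
Moduli of all roots: 9.5100, 0.7789.
All moduli strictly greater than 1? No.
Verdict: Not stationary.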